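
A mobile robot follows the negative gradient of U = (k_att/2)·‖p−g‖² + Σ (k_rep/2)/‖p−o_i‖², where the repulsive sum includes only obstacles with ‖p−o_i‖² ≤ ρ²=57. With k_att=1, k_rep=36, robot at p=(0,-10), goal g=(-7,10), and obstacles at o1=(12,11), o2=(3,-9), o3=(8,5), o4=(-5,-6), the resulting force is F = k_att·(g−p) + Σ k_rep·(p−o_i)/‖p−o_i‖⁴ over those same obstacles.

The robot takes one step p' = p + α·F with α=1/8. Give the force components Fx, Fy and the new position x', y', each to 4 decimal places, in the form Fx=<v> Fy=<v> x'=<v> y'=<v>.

Fx=-7.9729 Fy=19.5543 x'=-0.9966 y'=-7.5557

F_att = 1·(g−p) = 1·(-7,20) = (-7.0000,20.0000)
o1: d²=585 > ρ²=57 → inactive
o2: d²=10 ≤ ρ²=57; F_rep = 36·(-3,-1)/10² = (-1.0800,-0.3600)
o3: d²=289 > ρ²=57 → inactive
o4: d²=41 ≤ ρ²=57; F_rep = 36·(5,-4)/41² = (0.1071,-0.0857)
F = F_att + ΣF_rep = (-7.9729,19.5543)
p' = p + 1/8·F = (-0.9966,-7.5557)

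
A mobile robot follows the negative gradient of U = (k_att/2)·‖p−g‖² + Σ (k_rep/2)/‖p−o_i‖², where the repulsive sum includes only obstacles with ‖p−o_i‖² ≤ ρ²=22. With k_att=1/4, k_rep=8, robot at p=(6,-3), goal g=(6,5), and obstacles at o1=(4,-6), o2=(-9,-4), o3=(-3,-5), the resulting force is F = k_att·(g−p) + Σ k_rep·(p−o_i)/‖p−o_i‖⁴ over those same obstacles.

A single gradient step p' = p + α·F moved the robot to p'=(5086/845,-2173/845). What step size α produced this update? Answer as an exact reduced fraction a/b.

F_att = 1/4·(g−p) = 1/4·(0,8) = (0.0000,2.0000)
o1: d²=13 ≤ ρ²=22; F_rep = 8·(2,3)/13² = (0.0947,0.1420)
o2: d²=226 > ρ²=22 → inactive
o3: d²=85 > ρ²=22 → inactive
F = F_att + ΣF_rep = (0.0947,2.1420)
Δp = p'−p = (0.0189,0.4284); α = Δx/Fx = (16/845) / (16/169) = 1/5
check: Δy/Fy = (362/845) / (362/169) = 1/5 ✓

α = 1/5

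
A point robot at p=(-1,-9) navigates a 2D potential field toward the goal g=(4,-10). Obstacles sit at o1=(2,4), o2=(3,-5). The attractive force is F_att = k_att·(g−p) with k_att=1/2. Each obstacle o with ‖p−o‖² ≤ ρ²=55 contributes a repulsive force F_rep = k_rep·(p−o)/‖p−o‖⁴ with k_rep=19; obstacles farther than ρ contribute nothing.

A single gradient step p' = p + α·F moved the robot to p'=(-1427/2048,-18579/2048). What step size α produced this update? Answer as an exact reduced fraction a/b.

F_att = 1/2·(g−p) = 1/2·(5,-1) = (2.5000,-0.5000)
o1: d²=178 > ρ²=55 → inactive
o2: d²=32 ≤ ρ²=55; F_rep = 19·(-4,-4)/32² = (-0.0742,-0.0742)
F = F_att + ΣF_rep = (2.4258,-0.5742)
Δp = p'−p = (0.3032,-0.0718); α = Δx/Fx = (621/2048) / (621/256) = 1/8
check: Δy/Fy = (-147/2048) / (-147/256) = 1/8 ✓

α = 1/8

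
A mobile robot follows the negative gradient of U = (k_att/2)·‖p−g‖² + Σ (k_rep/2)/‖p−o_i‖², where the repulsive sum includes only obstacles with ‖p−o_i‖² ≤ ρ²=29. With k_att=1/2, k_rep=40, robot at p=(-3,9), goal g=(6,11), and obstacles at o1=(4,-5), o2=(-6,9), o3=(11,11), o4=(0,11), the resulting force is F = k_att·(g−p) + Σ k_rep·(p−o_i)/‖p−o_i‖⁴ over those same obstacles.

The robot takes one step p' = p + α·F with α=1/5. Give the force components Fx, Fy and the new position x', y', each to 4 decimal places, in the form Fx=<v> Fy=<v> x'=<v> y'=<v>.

Fx=5.2714 Fy=0.5266 x'=-1.9457 y'=9.1053

F_att = 1/2·(g−p) = 1/2·(9,2) = (4.5000,1.0000)
o1: d²=245 > ρ²=29 → inactive
o2: d²=9 ≤ ρ²=29; F_rep = 40·(3,0)/9² = (1.4815,0.0000)
o3: d²=200 > ρ²=29 → inactive
o4: d²=13 ≤ ρ²=29; F_rep = 40·(-3,-2)/13² = (-0.7101,-0.4734)
F = F_att + ΣF_rep = (5.2714,0.5266)
p' = p + 1/5·F = (-1.9457,9.1053)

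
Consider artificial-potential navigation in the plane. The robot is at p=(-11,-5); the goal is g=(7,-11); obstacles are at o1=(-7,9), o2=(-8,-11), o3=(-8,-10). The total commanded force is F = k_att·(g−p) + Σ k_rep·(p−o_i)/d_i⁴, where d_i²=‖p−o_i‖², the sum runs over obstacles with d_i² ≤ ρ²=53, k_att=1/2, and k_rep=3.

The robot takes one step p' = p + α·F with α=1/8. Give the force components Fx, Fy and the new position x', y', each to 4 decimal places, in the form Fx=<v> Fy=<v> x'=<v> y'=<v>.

F_att = 1/2·(g−p) = 1/2·(18,-6) = (9.0000,-3.0000)
o1: d²=212 > ρ²=53 → inactive
o2: d²=45 ≤ ρ²=53; F_rep = 3·(-3,6)/45² = (-0.0044,0.0089)
o3: d²=34 ≤ ρ²=53; F_rep = 3·(-3,5)/34² = (-0.0078,0.0130)
F = F_att + ΣF_rep = (8.9878,-2.9781)
p' = p + 1/8·F = (-9.8765,-5.3723)

Fx=8.9878 Fy=-2.9781 x'=-9.8765 y'=-5.3723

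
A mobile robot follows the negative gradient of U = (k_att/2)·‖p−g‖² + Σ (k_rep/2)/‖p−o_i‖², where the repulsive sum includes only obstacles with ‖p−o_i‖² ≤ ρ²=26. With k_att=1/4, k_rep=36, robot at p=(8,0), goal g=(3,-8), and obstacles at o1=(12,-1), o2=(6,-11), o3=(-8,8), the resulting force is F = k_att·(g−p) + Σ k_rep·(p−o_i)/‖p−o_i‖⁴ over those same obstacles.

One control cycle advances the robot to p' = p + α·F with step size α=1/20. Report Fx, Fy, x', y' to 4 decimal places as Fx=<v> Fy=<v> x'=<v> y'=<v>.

F_att = 1/4·(g−p) = 1/4·(-5,-8) = (-1.2500,-2.0000)
o1: d²=17 ≤ ρ²=26; F_rep = 36·(-4,1)/17² = (-0.4983,0.1246)
o2: d²=125 > ρ²=26 → inactive
o3: d²=320 > ρ²=26 → inactive
F = F_att + ΣF_rep = (-1.7483,-1.8754)
p' = p + 1/20·F = (7.9126,-0.0938)

Fx=-1.7483 Fy=-1.8754 x'=7.9126 y'=-0.0938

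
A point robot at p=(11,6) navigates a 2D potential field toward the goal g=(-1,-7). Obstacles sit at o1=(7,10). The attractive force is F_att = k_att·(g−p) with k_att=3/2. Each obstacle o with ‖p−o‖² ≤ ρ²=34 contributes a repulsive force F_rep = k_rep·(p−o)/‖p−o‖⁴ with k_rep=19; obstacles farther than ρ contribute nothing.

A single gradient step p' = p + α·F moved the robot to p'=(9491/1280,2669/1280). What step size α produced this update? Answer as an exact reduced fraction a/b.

α = 1/5

F_att = 3/2·(g−p) = 3/2·(-12,-13) = (-18.0000,-19.5000)
o1: d²=32 ≤ ρ²=34; F_rep = 19·(4,-4)/32² = (0.0742,-0.0742)
F = F_att + ΣF_rep = (-17.9258,-19.5742)
Δp = p'−p = (-3.5852,-3.9148); α = Δx/Fx = (-4589/1280) / (-4589/256) = 1/5
check: Δy/Fy = (-5011/1280) / (-5011/256) = 1/5 ✓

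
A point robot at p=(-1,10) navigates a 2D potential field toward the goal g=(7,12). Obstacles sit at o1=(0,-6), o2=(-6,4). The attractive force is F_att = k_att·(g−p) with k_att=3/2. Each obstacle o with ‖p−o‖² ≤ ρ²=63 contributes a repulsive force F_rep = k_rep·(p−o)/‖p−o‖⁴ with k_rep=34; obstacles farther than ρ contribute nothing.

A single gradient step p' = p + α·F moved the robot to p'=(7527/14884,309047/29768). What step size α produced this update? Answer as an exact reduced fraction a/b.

α = 1/8

F_att = 3/2·(g−p) = 3/2·(8,2) = (12.0000,3.0000)
o1: d²=257 > ρ²=63 → inactive
o2: d²=61 ≤ ρ²=63; F_rep = 34·(5,6)/61² = (0.0457,0.0548)
F = F_att + ΣF_rep = (12.0457,3.0548)
Δp = p'−p = (1.5057,0.3819); α = Δx/Fx = (22411/14884) / (44822/3721) = 1/8
check: Δy/Fy = (11367/29768) / (11367/3721) = 1/8 ✓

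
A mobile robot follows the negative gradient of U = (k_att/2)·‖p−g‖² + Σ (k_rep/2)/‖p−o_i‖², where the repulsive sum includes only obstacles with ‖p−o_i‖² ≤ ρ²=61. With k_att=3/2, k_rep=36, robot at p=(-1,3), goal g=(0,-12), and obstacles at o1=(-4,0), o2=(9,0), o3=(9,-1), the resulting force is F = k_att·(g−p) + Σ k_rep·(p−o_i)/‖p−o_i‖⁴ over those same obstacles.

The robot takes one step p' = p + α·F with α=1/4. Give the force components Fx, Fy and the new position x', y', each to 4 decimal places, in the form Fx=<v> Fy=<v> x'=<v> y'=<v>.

Fx=1.8333 Fy=-22.1667 x'=-0.5417 y'=-2.5417

F_att = 3/2·(g−p) = 3/2·(1,-15) = (1.5000,-22.5000)
o1: d²=18 ≤ ρ²=61; F_rep = 36·(3,3)/18² = (0.3333,0.3333)
o2: d²=109 > ρ²=61 → inactive
o3: d²=116 > ρ²=61 → inactive
F = F_att + ΣF_rep = (1.8333,-22.1667)
p' = p + 1/4·F = (-0.5417,-2.5417)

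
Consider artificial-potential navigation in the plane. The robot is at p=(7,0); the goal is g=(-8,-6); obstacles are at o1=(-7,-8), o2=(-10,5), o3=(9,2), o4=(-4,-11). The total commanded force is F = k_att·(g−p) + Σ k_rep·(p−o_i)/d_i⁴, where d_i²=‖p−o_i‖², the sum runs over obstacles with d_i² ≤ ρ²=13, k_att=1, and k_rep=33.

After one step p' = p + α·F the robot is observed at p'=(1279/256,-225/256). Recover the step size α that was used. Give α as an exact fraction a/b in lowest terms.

α = 1/8

F_att = 1·(g−p) = 1·(-15,-6) = (-15.0000,-6.0000)
o1: d²=260 > ρ²=13 → inactive
o2: d²=314 > ρ²=13 → inactive
o3: d²=8 ≤ ρ²=13; F_rep = 33·(-2,-2)/8² = (-1.0312,-1.0312)
o4: d²=242 > ρ²=13 → inactive
F = F_att + ΣF_rep = (-16.0312,-7.0312)
Δp = p'−p = (-2.0039,-0.8789); α = Δx/Fx = (-513/256) / (-513/32) = 1/8
check: Δy/Fy = (-225/256) / (-225/32) = 1/8 ✓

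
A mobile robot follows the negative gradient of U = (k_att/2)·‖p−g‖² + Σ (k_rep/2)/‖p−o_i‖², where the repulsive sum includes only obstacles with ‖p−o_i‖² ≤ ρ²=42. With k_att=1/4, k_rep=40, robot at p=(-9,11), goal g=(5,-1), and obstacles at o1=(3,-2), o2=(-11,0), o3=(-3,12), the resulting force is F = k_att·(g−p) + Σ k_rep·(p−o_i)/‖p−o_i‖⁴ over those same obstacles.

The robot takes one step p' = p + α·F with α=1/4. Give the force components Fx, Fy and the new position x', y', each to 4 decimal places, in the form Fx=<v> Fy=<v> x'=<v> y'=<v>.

Fx=3.3247 Fy=-3.0292 x'=-8.1688 y'=10.2427

F_att = 1/4·(g−p) = 1/4·(14,-12) = (3.5000,-3.0000)
o1: d²=313 > ρ²=42 → inactive
o2: d²=125 > ρ²=42 → inactive
o3: d²=37 ≤ ρ²=42; F_rep = 40·(-6,-1)/37² = (-0.1753,-0.0292)
F = F_att + ΣF_rep = (3.3247,-3.0292)
p' = p + 1/4·F = (-8.1688,10.2427)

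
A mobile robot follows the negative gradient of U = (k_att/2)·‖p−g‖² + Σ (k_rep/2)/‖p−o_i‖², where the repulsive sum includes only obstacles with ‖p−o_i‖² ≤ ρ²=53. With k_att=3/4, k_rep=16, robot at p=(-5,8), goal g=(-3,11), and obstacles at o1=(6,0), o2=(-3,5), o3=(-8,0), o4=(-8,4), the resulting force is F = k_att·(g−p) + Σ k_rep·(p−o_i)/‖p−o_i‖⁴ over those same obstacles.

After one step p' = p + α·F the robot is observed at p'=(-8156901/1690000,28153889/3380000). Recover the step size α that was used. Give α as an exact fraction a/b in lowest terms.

F_att = 3/4·(g−p) = 3/4·(2,3) = (1.5000,2.2500)
o1: d²=185 > ρ²=53 → inactive
o2: d²=13 ≤ ρ²=53; F_rep = 16·(-2,3)/13² = (-0.1893,0.2840)
o3: d²=73 > ρ²=53 → inactive
o4: d²=25 ≤ ρ²=53; F_rep = 16·(3,4)/25² = (0.0768,0.1024)
F = F_att + ΣF_rep = (1.3875,2.6364)
Δp = p'−p = (0.1734,0.3296); α = Δx/Fx = (293099/1690000) / (293099/211250) = 1/8
check: Δy/Fy = (1113889/3380000) / (1113889/422500) = 1/8 ✓

α = 1/8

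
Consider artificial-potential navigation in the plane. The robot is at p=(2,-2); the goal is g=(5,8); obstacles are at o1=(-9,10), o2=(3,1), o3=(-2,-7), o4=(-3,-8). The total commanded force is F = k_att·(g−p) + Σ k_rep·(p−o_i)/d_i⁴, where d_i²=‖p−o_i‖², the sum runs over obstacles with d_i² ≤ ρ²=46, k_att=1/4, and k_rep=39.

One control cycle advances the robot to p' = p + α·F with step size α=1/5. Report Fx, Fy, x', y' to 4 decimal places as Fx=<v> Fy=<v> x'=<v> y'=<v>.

Fx=0.4528 Fy=1.4460 x'=2.0906 y'=-1.7108

F_att = 1/4·(g−p) = 1/4·(3,10) = (0.7500,2.5000)
o1: d²=265 > ρ²=46 → inactive
o2: d²=10 ≤ ρ²=46; F_rep = 39·(-1,-3)/10² = (-0.3900,-1.1700)
o3: d²=41 ≤ ρ²=46; F_rep = 39·(4,5)/41² = (0.0928,0.1160)
o4: d²=61 > ρ²=46 → inactive
F = F_att + ΣF_rep = (0.4528,1.4460)
p' = p + 1/5·F = (2.0906,-1.7108)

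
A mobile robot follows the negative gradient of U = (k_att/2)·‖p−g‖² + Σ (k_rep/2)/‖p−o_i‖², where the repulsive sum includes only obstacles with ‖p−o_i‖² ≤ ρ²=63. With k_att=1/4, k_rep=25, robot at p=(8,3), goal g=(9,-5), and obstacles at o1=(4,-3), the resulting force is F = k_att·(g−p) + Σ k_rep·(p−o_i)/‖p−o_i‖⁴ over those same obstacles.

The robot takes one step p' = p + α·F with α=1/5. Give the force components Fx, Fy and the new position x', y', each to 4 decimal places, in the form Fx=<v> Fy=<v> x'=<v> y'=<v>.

F_att = 1/4·(g−p) = 1/4·(1,-8) = (0.2500,-2.0000)
o1: d²=52 ≤ ρ²=63; F_rep = 25·(4,6)/52² = (0.0370,0.0555)
F = F_att + ΣF_rep = (0.2870,-1.9445)
p' = p + 1/5·F = (8.0574,2.6111)

Fx=0.2870 Fy=-1.9445 x'=8.0574 y'=2.6111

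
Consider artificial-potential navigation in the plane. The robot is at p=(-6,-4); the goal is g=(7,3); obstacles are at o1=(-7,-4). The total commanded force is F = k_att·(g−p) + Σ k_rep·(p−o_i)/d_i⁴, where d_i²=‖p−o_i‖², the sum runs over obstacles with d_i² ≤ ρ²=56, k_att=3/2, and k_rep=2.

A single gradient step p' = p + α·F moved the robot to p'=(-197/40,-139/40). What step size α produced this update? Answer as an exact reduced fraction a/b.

F_att = 3/2·(g−p) = 3/2·(13,7) = (19.5000,10.5000)
o1: d²=1 ≤ ρ²=56; F_rep = 2·(1,0)/1² = (2.0000,0.0000)
F = F_att + ΣF_rep = (21.5000,10.5000)
Δp = p'−p = (1.0750,0.5250); α = Δx/Fx = (43/40) / (43/2) = 1/20
check: Δy/Fy = (21/40) / (21/2) = 1/20 ✓

α = 1/20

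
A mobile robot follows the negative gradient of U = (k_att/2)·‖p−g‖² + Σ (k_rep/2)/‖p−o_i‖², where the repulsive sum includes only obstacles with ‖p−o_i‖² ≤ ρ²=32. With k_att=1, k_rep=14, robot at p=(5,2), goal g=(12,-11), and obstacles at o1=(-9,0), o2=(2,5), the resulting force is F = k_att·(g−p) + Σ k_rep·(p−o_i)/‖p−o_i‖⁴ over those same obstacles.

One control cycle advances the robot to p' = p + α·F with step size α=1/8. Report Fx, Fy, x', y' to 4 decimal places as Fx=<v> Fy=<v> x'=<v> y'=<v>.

Fx=7.1296 Fy=-13.1296 x'=5.8912 y'=0.3588

F_att = 1·(g−p) = 1·(7,-13) = (7.0000,-13.0000)
o1: d²=200 > ρ²=32 → inactive
o2: d²=18 ≤ ρ²=32; F_rep = 14·(3,-3)/18² = (0.1296,-0.1296)
F = F_att + ΣF_rep = (7.1296,-13.1296)
p' = p + 1/8·F = (5.8912,0.3588)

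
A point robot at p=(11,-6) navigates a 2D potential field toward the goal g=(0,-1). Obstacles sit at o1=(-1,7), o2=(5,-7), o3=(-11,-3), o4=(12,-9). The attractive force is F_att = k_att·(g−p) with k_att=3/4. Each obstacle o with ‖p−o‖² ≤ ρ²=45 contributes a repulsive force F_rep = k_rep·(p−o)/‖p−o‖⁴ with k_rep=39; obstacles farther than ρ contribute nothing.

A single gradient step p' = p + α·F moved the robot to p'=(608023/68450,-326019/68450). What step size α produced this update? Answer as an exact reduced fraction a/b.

F_att = 3/4·(g−p) = 3/4·(-11,5) = (-8.2500,3.7500)
o1: d²=313 > ρ²=45 → inactive
o2: d²=37 ≤ ρ²=45; F_rep = 39·(6,1)/37² = (0.1709,0.0285)
o3: d²=493 > ρ²=45 → inactive
o4: d²=10 ≤ ρ²=45; F_rep = 39·(-1,3)/10² = (-0.3900,1.1700)
F = F_att + ΣF_rep = (-8.4691,4.9485)
Δp = p'−p = (-2.1173,1.2371); α = Δx/Fx = (-144927/68450) / (-289854/34225) = 1/4
check: Δy/Fy = (84681/68450) / (169362/34225) = 1/4 ✓

α = 1/4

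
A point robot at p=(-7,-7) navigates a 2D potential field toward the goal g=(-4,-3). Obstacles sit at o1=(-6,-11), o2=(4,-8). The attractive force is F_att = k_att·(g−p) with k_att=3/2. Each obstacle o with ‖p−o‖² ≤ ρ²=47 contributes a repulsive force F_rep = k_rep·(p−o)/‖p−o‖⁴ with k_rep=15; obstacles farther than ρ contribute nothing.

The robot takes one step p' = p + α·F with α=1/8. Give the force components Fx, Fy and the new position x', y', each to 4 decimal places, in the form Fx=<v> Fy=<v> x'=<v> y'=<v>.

F_att = 3/2·(g−p) = 3/2·(3,4) = (4.5000,6.0000)
o1: d²=17 ≤ ρ²=47; F_rep = 15·(-1,4)/17² = (-0.0519,0.2076)
o2: d²=122 > ρ²=47 → inactive
F = F_att + ΣF_rep = (4.4481,6.2076)
p' = p + 1/8·F = (-6.4440,-6.2240)

Fx=4.4481 Fy=6.2076 x'=-6.4440 y'=-6.2240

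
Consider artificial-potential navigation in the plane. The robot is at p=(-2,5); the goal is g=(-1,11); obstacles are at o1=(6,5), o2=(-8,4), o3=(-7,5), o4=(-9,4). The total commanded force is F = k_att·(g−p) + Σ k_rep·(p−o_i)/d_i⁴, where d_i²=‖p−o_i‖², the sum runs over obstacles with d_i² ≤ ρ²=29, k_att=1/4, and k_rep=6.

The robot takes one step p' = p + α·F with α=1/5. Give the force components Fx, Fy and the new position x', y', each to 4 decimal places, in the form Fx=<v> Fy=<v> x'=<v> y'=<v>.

F_att = 1/4·(g−p) = 1/4·(1,6) = (0.2500,1.5000)
o1: d²=64 > ρ²=29 → inactive
o2: d²=37 > ρ²=29 → inactive
o3: d²=25 ≤ ρ²=29; F_rep = 6·(5,0)/25² = (0.0480,0.0000)
o4: d²=50 > ρ²=29 → inactive
F = F_att + ΣF_rep = (0.2980,1.5000)
p' = p + 1/5·F = (-1.9404,5.3000)

Fx=0.2980 Fy=1.5000 x'=-1.9404 y'=5.3000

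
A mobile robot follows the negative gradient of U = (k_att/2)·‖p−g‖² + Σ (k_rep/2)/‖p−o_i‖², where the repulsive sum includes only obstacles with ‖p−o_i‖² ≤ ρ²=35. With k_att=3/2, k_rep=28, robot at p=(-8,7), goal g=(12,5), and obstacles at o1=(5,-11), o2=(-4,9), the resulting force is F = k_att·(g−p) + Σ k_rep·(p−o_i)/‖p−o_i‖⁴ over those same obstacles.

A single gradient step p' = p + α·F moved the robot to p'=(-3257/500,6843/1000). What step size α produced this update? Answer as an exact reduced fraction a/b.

F_att = 3/2·(g−p) = 3/2·(20,-2) = (30.0000,-3.0000)
o1: d²=493 > ρ²=35 → inactive
o2: d²=20 ≤ ρ²=35; F_rep = 28·(-4,-2)/20² = (-0.2800,-0.1400)
F = F_att + ΣF_rep = (29.7200,-3.1400)
Δp = p'−p = (1.4860,-0.1570); α = Δx/Fx = (743/500) / (743/25) = 1/20
check: Δy/Fy = (-157/1000) / (-157/50) = 1/20 ✓

α = 1/20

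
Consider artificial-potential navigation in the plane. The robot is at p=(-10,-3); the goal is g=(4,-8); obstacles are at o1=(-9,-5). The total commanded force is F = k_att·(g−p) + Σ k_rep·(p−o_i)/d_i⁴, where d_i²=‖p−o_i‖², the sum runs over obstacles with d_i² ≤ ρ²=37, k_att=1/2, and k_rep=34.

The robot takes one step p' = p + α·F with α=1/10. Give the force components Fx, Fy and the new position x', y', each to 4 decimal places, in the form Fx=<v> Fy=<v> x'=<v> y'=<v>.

Fx=5.6400 Fy=0.2200 x'=-9.4360 y'=-2.9780

F_att = 1/2·(g−p) = 1/2·(14,-5) = (7.0000,-2.5000)
o1: d²=5 ≤ ρ²=37; F_rep = 34·(-1,2)/5² = (-1.3600,2.7200)
F = F_att + ΣF_rep = (5.6400,0.2200)
p' = p + 1/10·F = (-9.4360,-2.9780)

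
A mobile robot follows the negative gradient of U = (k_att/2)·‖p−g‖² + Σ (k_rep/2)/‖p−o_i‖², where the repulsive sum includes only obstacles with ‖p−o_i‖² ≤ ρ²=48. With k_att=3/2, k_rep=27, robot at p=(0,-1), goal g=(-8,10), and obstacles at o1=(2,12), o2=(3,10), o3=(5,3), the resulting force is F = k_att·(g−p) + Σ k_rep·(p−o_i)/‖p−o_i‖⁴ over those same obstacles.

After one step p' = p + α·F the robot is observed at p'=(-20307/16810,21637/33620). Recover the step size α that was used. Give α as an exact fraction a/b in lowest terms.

F_att = 3/2·(g−p) = 3/2·(-8,11) = (-12.0000,16.5000)
o1: d²=173 > ρ²=48 → inactive
o2: d²=130 > ρ²=48 → inactive
o3: d²=41 ≤ ρ²=48; F_rep = 27·(-5,-4)/41² = (-0.0803,-0.0642)
F = F_att + ΣF_rep = (-12.0803,16.4358)
Δp = p'−p = (-1.2080,1.6436); α = Δx/Fx = (-20307/16810) / (-20307/1681) = 1/10
check: Δy/Fy = (55257/33620) / (55257/3362) = 1/10 ✓

α = 1/10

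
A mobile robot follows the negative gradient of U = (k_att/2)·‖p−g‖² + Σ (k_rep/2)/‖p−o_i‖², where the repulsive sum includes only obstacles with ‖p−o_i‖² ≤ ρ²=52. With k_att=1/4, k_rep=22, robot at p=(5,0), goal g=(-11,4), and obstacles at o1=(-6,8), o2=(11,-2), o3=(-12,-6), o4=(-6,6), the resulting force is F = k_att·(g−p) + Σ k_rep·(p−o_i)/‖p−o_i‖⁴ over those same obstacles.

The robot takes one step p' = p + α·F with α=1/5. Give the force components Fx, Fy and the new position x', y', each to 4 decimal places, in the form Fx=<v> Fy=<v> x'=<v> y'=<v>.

Fx=-4.0825 Fy=1.0275 x'=4.1835 y'=0.2055

F_att = 1/4·(g−p) = 1/4·(-16,4) = (-4.0000,1.0000)
o1: d²=185 > ρ²=52 → inactive
o2: d²=40 ≤ ρ²=52; F_rep = 22·(-6,2)/40² = (-0.0825,0.0275)
o3: d²=325 > ρ²=52 → inactive
o4: d²=157 > ρ²=52 → inactive
F = F_att + ΣF_rep = (-4.0825,1.0275)
p' = p + 1/5·F = (4.1835,0.2055)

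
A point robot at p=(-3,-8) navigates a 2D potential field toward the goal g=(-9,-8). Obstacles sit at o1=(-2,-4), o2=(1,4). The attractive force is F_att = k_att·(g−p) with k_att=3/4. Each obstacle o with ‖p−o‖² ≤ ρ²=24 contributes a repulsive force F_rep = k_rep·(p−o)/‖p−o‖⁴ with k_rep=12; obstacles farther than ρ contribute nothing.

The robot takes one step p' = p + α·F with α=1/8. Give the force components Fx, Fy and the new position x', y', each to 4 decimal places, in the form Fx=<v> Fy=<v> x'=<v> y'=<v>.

Fx=-4.5415 Fy=-0.1661 x'=-3.5677 y'=-8.0208

F_att = 3/4·(g−p) = 3/4·(-6,0) = (-4.5000,0.0000)
o1: d²=17 ≤ ρ²=24; F_rep = 12·(-1,-4)/17² = (-0.0415,-0.1661)
o2: d²=160 > ρ²=24 → inactive
F = F_att + ΣF_rep = (-4.5415,-0.1661)
p' = p + 1/8·F = (-3.5677,-8.0208)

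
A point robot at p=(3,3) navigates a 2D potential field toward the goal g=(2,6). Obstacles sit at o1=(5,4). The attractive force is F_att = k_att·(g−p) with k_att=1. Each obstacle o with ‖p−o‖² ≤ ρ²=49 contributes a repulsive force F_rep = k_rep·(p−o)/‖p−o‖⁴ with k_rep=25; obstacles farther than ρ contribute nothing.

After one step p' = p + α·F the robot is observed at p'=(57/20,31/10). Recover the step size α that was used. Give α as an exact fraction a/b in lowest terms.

α = 1/20

F_att = 1·(g−p) = 1·(-1,3) = (-1.0000,3.0000)
o1: d²=5 ≤ ρ²=49; F_rep = 25·(-2,-1)/5² = (-2.0000,-1.0000)
F = F_att + ΣF_rep = (-3.0000,2.0000)
Δp = p'−p = (-0.1500,0.1000); α = Δx/Fx = (-3/20) / (-3) = 1/20
check: Δy/Fy = (1/10) / (2) = 1/20 ✓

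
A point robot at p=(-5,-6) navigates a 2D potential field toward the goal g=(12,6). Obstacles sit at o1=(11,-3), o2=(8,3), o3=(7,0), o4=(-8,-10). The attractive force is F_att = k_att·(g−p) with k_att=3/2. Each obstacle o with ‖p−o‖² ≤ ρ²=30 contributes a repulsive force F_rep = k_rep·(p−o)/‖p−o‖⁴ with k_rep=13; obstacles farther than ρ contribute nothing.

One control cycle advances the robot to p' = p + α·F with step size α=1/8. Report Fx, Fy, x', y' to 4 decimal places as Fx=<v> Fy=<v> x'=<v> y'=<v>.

Fx=25.5624 Fy=18.0832 x'=-1.8047 y'=-3.7396

F_att = 3/2·(g−p) = 3/2·(17,12) = (25.5000,18.0000)
o1: d²=265 > ρ²=30 → inactive
o2: d²=250 > ρ²=30 → inactive
o3: d²=180 > ρ²=30 → inactive
o4: d²=25 ≤ ρ²=30; F_rep = 13·(3,4)/25² = (0.0624,0.0832)
F = F_att + ΣF_rep = (25.5624,18.0832)
p' = p + 1/8·F = (-1.8047,-3.7396)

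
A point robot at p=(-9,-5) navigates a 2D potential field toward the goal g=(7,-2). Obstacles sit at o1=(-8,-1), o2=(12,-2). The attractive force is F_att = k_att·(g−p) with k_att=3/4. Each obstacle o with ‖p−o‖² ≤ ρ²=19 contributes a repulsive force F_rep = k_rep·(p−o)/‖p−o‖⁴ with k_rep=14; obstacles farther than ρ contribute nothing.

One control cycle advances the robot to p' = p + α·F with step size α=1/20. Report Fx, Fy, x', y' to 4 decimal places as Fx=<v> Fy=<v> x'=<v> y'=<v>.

F_att = 3/4·(g−p) = 3/4·(16,3) = (12.0000,2.2500)
o1: d²=17 ≤ ρ²=19; F_rep = 14·(-1,-4)/17² = (-0.0484,-0.1938)
o2: d²=450 > ρ²=19 → inactive
F = F_att + ΣF_rep = (11.9516,2.0562)
p' = p + 1/20·F = (-8.4024,-4.8972)

Fx=11.9516 Fy=2.0562 x'=-8.4024 y'=-4.8972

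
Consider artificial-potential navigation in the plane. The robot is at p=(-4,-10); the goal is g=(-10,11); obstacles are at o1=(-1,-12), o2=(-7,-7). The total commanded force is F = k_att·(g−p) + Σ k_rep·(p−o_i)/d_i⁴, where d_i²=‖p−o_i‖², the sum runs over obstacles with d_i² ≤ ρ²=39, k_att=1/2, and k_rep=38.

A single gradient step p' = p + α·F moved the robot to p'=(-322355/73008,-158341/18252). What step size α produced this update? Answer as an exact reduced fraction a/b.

α = 1/8

F_att = 1/2·(g−p) = 1/2·(-6,21) = (-3.0000,10.5000)
o1: d²=13 ≤ ρ²=39; F_rep = 38·(-3,2)/13² = (-0.6746,0.4497)
o2: d²=18 ≤ ρ²=39; F_rep = 38·(3,-3)/18² = (0.3519,-0.3519)
F = F_att + ΣF_rep = (-3.3227,10.5979)
Δp = p'−p = (-0.4153,1.3247); α = Δx/Fx = (-30323/73008) / (-30323/9126) = 1/8
check: Δy/Fy = (24179/18252) / (48358/4563) = 1/8 ✓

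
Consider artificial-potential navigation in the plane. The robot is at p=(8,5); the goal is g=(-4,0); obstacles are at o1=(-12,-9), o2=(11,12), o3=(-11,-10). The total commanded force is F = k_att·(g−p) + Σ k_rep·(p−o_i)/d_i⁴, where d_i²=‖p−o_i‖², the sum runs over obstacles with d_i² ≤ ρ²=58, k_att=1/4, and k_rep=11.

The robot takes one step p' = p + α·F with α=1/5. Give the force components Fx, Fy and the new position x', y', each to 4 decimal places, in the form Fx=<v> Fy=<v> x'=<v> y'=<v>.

Fx=-3.0098 Fy=-1.2729 x'=7.3980 y'=4.7454

F_att = 1/4·(g−p) = 1/4·(-12,-5) = (-3.0000,-1.2500)
o1: d²=596 > ρ²=58 → inactive
o2: d²=58 ≤ ρ²=58; F_rep = 11·(-3,-7)/58² = (-0.0098,-0.0229)
o3: d²=586 > ρ²=58 → inactive
F = F_att + ΣF_rep = (-3.0098,-1.2729)
p' = p + 1/5·F = (7.3980,4.7454)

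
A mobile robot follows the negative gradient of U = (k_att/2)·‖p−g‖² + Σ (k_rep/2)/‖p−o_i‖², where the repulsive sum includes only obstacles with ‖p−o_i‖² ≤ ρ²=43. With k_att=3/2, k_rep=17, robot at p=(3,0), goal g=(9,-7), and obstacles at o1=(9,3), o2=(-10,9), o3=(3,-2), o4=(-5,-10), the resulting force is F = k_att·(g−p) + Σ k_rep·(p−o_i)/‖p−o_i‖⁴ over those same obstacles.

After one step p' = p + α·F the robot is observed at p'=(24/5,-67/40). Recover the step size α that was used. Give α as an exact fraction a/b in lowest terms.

F_att = 3/2·(g−p) = 3/2·(6,-7) = (9.0000,-10.5000)
o1: d²=45 > ρ²=43 → inactive
o2: d²=250 > ρ²=43 → inactive
o3: d²=4 ≤ ρ²=43; F_rep = 17·(0,2)/4² = (0.0000,2.1250)
o4: d²=164 > ρ²=43 → inactive
F = F_att + ΣF_rep = (9.0000,-8.3750)
Δp = p'−p = (1.8000,-1.6750); α = Δx/Fx = (9/5) / (9) = 1/5
check: Δy/Fy = (-67/40) / (-67/8) = 1/5 ✓

α = 1/5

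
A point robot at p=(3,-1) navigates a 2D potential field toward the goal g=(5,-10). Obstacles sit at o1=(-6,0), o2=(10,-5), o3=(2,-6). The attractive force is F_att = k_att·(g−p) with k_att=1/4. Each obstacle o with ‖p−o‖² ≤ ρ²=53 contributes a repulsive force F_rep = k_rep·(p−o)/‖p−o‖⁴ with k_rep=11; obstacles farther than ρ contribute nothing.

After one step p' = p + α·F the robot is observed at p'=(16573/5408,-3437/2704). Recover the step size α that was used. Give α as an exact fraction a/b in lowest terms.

α = 1/8

F_att = 1/4·(g−p) = 1/4·(2,-9) = (0.5000,-2.2500)
o1: d²=82 > ρ²=53 → inactive
o2: d²=65 > ρ²=53 → inactive
o3: d²=26 ≤ ρ²=53; F_rep = 11·(1,5)/26² = (0.0163,0.0814)
F = F_att + ΣF_rep = (0.5163,-2.1686)
Δp = p'−p = (0.0645,-0.2711); α = Δx/Fx = (349/5408) / (349/676) = 1/8
check: Δy/Fy = (-733/2704) / (-733/338) = 1/8 ✓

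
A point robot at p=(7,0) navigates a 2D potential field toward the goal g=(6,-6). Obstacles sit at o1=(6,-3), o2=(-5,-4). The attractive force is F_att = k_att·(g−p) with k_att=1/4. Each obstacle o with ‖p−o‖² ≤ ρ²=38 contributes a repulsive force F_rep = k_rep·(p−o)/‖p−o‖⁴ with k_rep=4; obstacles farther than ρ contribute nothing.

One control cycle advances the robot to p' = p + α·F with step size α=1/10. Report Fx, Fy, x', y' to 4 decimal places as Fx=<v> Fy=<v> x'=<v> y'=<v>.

F_att = 1/4·(g−p) = 1/4·(-1,-6) = (-0.2500,-1.5000)
o1: d²=10 ≤ ρ²=38; F_rep = 4·(1,3)/10² = (0.0400,0.1200)
o2: d²=160 > ρ²=38 → inactive
F = F_att + ΣF_rep = (-0.2100,-1.3800)
p' = p + 1/10·F = (6.9790,-0.1380)

Fx=-0.2100 Fy=-1.3800 x'=6.9790 y'=-0.1380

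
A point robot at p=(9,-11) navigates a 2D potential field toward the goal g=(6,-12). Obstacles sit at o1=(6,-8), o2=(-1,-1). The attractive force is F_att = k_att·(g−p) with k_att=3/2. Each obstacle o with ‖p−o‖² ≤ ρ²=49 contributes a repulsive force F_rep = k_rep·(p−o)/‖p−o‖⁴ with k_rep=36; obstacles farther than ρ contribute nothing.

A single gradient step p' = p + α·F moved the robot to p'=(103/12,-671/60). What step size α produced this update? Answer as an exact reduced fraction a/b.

F_att = 3/2·(g−p) = 3/2·(-3,-1) = (-4.5000,-1.5000)
o1: d²=18 ≤ ρ²=49; F_rep = 36·(3,-3)/18² = (0.3333,-0.3333)
o2: d²=200 > ρ²=49 → inactive
F = F_att + ΣF_rep = (-4.1667,-1.8333)
Δp = p'−p = (-0.4167,-0.1833); α = Δx/Fx = (-5/12) / (-25/6) = 1/10
check: Δy/Fy = (-11/60) / (-11/6) = 1/10 ✓

α = 1/10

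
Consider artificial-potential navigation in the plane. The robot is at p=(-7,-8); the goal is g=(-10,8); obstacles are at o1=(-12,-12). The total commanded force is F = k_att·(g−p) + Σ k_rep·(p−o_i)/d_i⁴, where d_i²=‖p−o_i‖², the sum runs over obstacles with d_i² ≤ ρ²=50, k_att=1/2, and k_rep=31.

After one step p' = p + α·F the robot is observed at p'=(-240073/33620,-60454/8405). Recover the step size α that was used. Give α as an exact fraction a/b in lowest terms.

F_att = 1/2·(g−p) = 1/2·(-3,16) = (-1.5000,8.0000)
o1: d²=41 ≤ ρ²=50; F_rep = 31·(5,4)/41² = (0.0922,0.0738)
F = F_att + ΣF_rep = (-1.4078,8.0738)
Δp = p'−p = (-0.1408,0.8074); α = Δx/Fx = (-4733/33620) / (-4733/3362) = 1/10
check: Δy/Fy = (6786/8405) / (13572/1681) = 1/10 ✓

α = 1/10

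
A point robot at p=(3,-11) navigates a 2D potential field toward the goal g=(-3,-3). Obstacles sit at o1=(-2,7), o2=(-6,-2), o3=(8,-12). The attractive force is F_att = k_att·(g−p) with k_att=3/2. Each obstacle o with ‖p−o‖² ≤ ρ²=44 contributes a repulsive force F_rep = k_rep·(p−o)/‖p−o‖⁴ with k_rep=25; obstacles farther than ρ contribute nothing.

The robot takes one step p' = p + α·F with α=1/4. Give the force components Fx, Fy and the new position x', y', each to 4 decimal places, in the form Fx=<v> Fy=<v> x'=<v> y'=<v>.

F_att = 3/2·(g−p) = 3/2·(-6,8) = (-9.0000,12.0000)
o1: d²=349 > ρ²=44 → inactive
o2: d²=162 > ρ²=44 → inactive
o3: d²=26 ≤ ρ²=44; F_rep = 25·(-5,1)/26² = (-0.1849,0.0370)
F = F_att + ΣF_rep = (-9.1849,12.0370)
p' = p + 1/4·F = (0.7038,-7.9908)

Fx=-9.1849 Fy=12.0370 x'=0.7038 y'=-7.9908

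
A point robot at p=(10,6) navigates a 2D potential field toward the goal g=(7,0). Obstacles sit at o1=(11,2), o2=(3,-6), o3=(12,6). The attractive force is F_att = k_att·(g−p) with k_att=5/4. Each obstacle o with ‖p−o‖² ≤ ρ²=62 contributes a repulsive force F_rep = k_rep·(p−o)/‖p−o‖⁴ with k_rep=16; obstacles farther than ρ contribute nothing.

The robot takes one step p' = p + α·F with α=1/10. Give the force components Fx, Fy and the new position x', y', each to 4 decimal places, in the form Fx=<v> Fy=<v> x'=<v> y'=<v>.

Fx=-5.8054 Fy=-7.2785 x'=9.4195 y'=5.2721

F_att = 5/4·(g−p) = 5/4·(-3,-6) = (-3.7500,-7.5000)
o1: d²=17 ≤ ρ²=62; F_rep = 16·(-1,4)/17² = (-0.0554,0.2215)
o2: d²=193 > ρ²=62 → inactive
o3: d²=4 ≤ ρ²=62; F_rep = 16·(-2,0)/4² = (-2.0000,0.0000)
F = F_att + ΣF_rep = (-5.8054,-7.2785)
p' = p + 1/10·F = (9.4195,5.2721)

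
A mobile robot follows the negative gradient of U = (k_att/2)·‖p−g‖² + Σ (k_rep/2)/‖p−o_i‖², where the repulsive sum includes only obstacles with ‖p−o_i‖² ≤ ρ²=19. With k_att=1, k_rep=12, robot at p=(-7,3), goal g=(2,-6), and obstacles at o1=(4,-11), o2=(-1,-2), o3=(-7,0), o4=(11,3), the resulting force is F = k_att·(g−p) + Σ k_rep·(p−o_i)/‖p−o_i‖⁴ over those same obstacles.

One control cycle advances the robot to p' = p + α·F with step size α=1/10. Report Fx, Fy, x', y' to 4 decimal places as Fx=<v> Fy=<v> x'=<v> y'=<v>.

F_att = 1·(g−p) = 1·(9,-9) = (9.0000,-9.0000)
o1: d²=317 > ρ²=19 → inactive
o2: d²=61 > ρ²=19 → inactive
o3: d²=9 ≤ ρ²=19; F_rep = 12·(0,3)/9² = (0.0000,0.4444)
o4: d²=324 > ρ²=19 → inactive
F = F_att + ΣF_rep = (9.0000,-8.5556)
p' = p + 1/10·F = (-6.1000,2.1444)

Fx=9.0000 Fy=-8.5556 x'=-6.1000 y'=2.1444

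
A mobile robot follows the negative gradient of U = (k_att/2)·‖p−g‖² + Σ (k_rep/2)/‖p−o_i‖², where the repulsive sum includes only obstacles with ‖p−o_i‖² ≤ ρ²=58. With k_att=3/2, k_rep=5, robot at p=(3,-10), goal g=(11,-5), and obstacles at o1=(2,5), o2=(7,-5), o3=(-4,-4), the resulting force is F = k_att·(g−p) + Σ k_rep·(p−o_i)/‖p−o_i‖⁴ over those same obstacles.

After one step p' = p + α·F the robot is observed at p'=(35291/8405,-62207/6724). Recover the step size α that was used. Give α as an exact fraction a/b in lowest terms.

α = 1/10

F_att = 3/2·(g−p) = 3/2·(8,5) = (12.0000,7.5000)
o1: d²=226 > ρ²=58 → inactive
o2: d²=41 ≤ ρ²=58; F_rep = 5·(-4,-5)/41² = (-0.0119,-0.0149)
o3: d²=85 > ρ²=58 → inactive
F = F_att + ΣF_rep = (11.9881,7.4851)
Δp = p'−p = (1.1988,0.7485); α = Δx/Fx = (10076/8405) / (20152/1681) = 1/10
check: Δy/Fy = (5033/6724) / (25165/3362) = 1/10 ✓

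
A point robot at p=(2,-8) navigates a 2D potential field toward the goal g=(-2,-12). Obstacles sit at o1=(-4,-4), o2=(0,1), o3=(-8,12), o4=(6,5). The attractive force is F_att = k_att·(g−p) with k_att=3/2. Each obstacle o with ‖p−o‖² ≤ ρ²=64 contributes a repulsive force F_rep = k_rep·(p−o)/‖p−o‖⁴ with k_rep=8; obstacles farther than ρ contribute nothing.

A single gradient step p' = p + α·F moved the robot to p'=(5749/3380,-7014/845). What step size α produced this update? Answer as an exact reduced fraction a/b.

α = 1/20

F_att = 3/2·(g−p) = 3/2·(-4,-4) = (-6.0000,-6.0000)
o1: d²=52 ≤ ρ²=64; F_rep = 8·(6,-4)/52² = (0.0178,-0.0118)
o2: d²=85 > ρ²=64 → inactive
o3: d²=500 > ρ²=64 → inactive
o4: d²=185 > ρ²=64 → inactive
F = F_att + ΣF_rep = (-5.9822,-6.0118)
Δp = p'−p = (-0.2991,-0.3006); α = Δx/Fx = (-1011/3380) / (-1011/169) = 1/20
check: Δy/Fy = (-254/845) / (-1016/169) = 1/20 ✓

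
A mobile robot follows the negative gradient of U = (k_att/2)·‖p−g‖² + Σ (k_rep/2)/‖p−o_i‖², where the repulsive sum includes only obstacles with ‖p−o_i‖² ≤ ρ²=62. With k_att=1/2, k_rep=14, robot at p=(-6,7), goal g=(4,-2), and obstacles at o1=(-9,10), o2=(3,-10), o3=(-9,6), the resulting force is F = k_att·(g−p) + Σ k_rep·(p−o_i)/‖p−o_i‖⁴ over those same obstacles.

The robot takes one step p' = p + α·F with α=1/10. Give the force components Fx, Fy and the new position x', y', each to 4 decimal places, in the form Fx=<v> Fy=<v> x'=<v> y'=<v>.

F_att = 1/2·(g−p) = 1/2·(10,-9) = (5.0000,-4.5000)
o1: d²=18 ≤ ρ²=62; F_rep = 14·(3,-3)/18² = (0.1296,-0.1296)
o2: d²=370 > ρ²=62 → inactive
o3: d²=10 ≤ ρ²=62; F_rep = 14·(3,1)/10² = (0.4200,0.1400)
F = F_att + ΣF_rep = (5.5496,-4.4896)
p' = p + 1/10·F = (-5.4450,6.5510)

Fx=5.5496 Fy=-4.4896 x'=-5.4450 y'=6.5510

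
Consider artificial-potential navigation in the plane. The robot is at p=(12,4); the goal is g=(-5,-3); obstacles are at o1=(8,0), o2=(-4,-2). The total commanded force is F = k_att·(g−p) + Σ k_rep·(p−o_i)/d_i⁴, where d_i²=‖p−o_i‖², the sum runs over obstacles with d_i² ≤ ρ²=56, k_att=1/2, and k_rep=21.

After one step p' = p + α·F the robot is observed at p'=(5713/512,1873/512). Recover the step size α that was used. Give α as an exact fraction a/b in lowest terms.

α = 1/10

F_att = 1/2·(g−p) = 1/2·(-17,-7) = (-8.5000,-3.5000)
o1: d²=32 ≤ ρ²=56; F_rep = 21·(4,4)/32² = (0.0820,0.0820)
o2: d²=292 > ρ²=56 → inactive
F = F_att + ΣF_rep = (-8.4180,-3.4180)
Δp = p'−p = (-0.8418,-0.3418); α = Δx/Fx = (-431/512) / (-2155/256) = 1/10
check: Δy/Fy = (-175/512) / (-875/256) = 1/10 ✓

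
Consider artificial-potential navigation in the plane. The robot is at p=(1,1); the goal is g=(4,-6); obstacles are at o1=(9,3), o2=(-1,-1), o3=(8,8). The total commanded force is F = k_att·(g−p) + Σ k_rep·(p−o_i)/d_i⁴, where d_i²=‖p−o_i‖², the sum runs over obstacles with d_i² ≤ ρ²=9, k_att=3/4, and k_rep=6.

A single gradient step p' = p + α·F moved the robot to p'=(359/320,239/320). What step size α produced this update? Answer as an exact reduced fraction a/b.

α = 1/20

F_att = 3/4·(g−p) = 3/4·(3,-7) = (2.2500,-5.2500)
o1: d²=68 > ρ²=9 → inactive
o2: d²=8 ≤ ρ²=9; F_rep = 6·(2,2)/8² = (0.1875,0.1875)
o3: d²=98 > ρ²=9 → inactive
F = F_att + ΣF_rep = (2.4375,-5.0625)
Δp = p'−p = (0.1219,-0.2531); α = Δx/Fx = (39/320) / (39/16) = 1/20
check: Δy/Fy = (-81/320) / (-81/16) = 1/20 ✓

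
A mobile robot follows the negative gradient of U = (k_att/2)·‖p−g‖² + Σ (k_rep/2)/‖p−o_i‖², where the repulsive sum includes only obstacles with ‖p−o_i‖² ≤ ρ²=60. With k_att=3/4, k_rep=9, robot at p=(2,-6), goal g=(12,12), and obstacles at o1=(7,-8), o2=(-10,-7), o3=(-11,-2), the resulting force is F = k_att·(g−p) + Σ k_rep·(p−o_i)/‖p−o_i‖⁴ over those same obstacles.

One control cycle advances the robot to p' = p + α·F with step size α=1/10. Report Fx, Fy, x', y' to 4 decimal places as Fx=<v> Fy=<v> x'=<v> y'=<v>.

F_att = 3/4·(g−p) = 3/4·(10,18) = (7.5000,13.5000)
o1: d²=29 ≤ ρ²=60; F_rep = 9·(-5,2)/29² = (-0.0535,0.0214)
o2: d²=145 > ρ²=60 → inactive
o3: d²=185 > ρ²=60 → inactive
F = F_att + ΣF_rep = (7.4465,13.5214)
p' = p + 1/10·F = (2.7446,-4.6479)

Fx=7.4465 Fy=13.5214 x'=2.7446 y'=-4.6479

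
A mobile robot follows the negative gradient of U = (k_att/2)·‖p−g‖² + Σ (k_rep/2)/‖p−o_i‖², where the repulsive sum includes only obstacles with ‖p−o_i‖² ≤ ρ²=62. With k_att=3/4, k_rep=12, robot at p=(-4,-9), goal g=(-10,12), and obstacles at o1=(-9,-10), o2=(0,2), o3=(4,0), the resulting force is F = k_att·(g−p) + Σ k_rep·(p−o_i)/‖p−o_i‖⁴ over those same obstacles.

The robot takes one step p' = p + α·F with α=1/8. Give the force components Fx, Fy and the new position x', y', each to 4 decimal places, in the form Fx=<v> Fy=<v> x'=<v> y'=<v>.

Fx=-4.4112 Fy=15.7678 x'=-4.5514 y'=-7.0290

F_att = 3/4·(g−p) = 3/4·(-6,21) = (-4.5000,15.7500)
o1: d²=26 ≤ ρ²=62; F_rep = 12·(5,1)/26² = (0.0888,0.0178)
o2: d²=137 > ρ²=62 → inactive
o3: d²=145 > ρ²=62 → inactive
F = F_att + ΣF_rep = (-4.4112,15.7678)
p' = p + 1/8·F = (-4.5514,-7.0290)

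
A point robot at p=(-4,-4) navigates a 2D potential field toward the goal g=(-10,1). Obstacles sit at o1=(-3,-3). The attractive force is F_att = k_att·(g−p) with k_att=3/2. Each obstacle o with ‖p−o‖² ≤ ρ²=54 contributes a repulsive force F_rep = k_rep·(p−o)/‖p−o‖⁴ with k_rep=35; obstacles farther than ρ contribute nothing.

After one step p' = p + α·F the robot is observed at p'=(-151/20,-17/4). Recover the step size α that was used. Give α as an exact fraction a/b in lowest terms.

α = 1/5

F_att = 3/2·(g−p) = 3/2·(-6,5) = (-9.0000,7.5000)
o1: d²=2 ≤ ρ²=54; F_rep = 35·(-1,-1)/2² = (-8.7500,-8.7500)
F = F_att + ΣF_rep = (-17.7500,-1.2500)
Δp = p'−p = (-3.5500,-0.2500); α = Δx/Fx = (-71/20) / (-71/4) = 1/5
check: Δy/Fy = (-1/4) / (-5/4) = 1/5 ✓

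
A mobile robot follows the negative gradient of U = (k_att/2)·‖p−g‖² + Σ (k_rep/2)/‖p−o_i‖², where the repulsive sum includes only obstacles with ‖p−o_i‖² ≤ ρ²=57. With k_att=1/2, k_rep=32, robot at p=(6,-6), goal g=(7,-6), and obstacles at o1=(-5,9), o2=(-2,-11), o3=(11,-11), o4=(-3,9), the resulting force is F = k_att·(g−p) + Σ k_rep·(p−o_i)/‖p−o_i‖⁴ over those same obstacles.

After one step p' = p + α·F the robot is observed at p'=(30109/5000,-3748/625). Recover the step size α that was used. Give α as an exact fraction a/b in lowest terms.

α = 1/20

F_att = 1/2·(g−p) = 1/2·(1,0) = (0.5000,0.0000)
o1: d²=346 > ρ²=57 → inactive
o2: d²=89 > ρ²=57 → inactive
o3: d²=50 ≤ ρ²=57; F_rep = 32·(-5,5)/50² = (-0.0640,0.0640)
o4: d²=306 > ρ²=57 → inactive
F = F_att + ΣF_rep = (0.4360,0.0640)
Δp = p'−p = (0.0218,0.0032); α = Δx/Fx = (109/5000) / (109/250) = 1/20
check: Δy/Fy = (2/625) / (8/125) = 1/20 ✓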